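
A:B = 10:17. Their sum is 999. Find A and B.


Let A = 10k, B = 17k.
10k + 17k = 999
27k = 999 → k = 999/27 = 37
A = 10×37 = 370, B = 17×37 = 629
= A = 370, B = 629

A = 370, B = 629


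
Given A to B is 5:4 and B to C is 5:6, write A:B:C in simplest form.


Match B: multiply A:B by 5 → 25:20
Multiply B:C by 4 → 20:24
Combined: 25:20:24
GCD = 1
= 25:20:24

25:20:24


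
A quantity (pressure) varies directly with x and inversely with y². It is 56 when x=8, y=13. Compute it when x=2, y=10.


z = k·x/y²
Solve for k using the known point: k = z·y²/x = 56×169/8 = 9464/8 = 1183.0000
Now evaluate at x=2, y=10:
z = k × 2 / 100 = (9464 × 2) / (8 × 100) = 18928/800
= 23.6600

23.6600


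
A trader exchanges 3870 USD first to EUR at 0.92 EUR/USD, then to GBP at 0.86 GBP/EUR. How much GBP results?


Step 1: 3870 USD × 0.92 = 3560.40 EUR
Step 2: 3560.40 EUR × 0.86 = 3061.94 GBP
Implied rate USD→GBP = 0.92 × 0.86 = 0.7912
= 3061.94 GBP

3061.94 GBP


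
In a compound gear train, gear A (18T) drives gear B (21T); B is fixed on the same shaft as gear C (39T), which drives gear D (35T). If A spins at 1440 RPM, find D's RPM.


Stage 1: RPM_B = RPM_A × t_A/t_B = 1440 × 18/21 = 25920/21 ≈ 1234.29
B and C share a shaft → RPM_C = RPM_B
Stage 2: RPM_D = RPM_C × t_C/t_D = RPM_A × (t_A×t_C)/(t_B×t_D)
Overall ratio = (18×39)/(21×35) = 702/735
RPM_D = 1440 × 702/735 = 1010880/735
≈ 1375.35 RPM

1375.35 RPM


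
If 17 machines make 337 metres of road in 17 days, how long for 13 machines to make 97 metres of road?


Days ∝ work / workers, so d₂ = d₁ × (m₁/m₂) × (w₂/w₁)
Workers factor (inverse): 17/13 ≈ 1.3077
Work factor (direct): 97/337 ≈ 0.2878
d₂ = 17 × 17/13 × 97/337 = (17 × 17 × 97) / (13 × 337) = 28033/4381
≈ 6.40 days

6.40 days


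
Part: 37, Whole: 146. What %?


Percentage = (part / whole) × 100
= (37 / 146) × 100
≈ 25.34%

25.34%


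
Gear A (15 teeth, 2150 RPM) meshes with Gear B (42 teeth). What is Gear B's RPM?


Gear ratio = 15:42 = 5:14
RPM_B = RPM_A × (teeth_A / teeth_B)
= 2150 × (15/42)
= 767.9 RPM

767.9 RPM


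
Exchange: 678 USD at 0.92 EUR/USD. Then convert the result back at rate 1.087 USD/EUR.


Amount × rate = 678 × 0.92 = 623.76 EUR
Round-trip: 623.76 × 1.087 = 678.03 USD
= 623.76 EUR, then 678.03 USD

623.76 EUR, then 678.03 USD


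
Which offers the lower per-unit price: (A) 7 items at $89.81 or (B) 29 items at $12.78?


Deal A: $89.81/7 = $12.8300/unit
Deal B: $12.78/29 = $0.4407/unit
B is cheaper per unit
= Deal B

Deal B


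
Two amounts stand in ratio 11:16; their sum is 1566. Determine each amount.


Let A = 11k, B = 16k.
11k + 16k = 1566
27k = 1566 → k = 1566/27 = 58
A = 11×58 = 638, B = 16×58 = 928
= A = 638, B = 928

A = 638, B = 928


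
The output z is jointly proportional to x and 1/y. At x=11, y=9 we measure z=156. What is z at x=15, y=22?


z = k·x/y
Solve for k using the known point: k = z·y/x = 156×9/11 = 1404/11 ≈ 127.6364
Now evaluate at x=15, y=22:
z = k × 15 / 22 = (1404 × 15) / (11 × 22) = 21060/242
≈ 87.0248

87.0248


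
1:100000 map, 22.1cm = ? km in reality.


Real distance = map distance × scale
= 22.1cm × 100000
= 2210000 cm = 22100.0 m
= 22.100 km

22.100 km


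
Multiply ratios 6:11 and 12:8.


Compound ratio = (6×12) : (11×8)
= 72:88
GCD = 8
= 9:11

9:11


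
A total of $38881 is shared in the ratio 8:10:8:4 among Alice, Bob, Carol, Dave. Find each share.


Total parts = 8 + 10 + 8 + 4 = 30
Alice: 38881 × 8/30 = 10368.27
Bob: 38881 × 10/30 = 12960.33
Carol: 38881 × 8/30 = 10368.27
Dave: 38881 × 4/30 = 5184.13
= Alice: $10368.27, Bob: $12960.33, Carol: $10368.27, Dave: $5184.13

Alice: $10368.27, Bob: $12960.33, Carol: $10368.27, Dave: $5184.13


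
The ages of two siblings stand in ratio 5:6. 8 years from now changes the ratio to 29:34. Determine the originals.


Let A = 5k, B = 6k.
(5k + 8) / (6k + 8) = 29/34
Cross-multiply: 34(5k + 8) = 29(6k + 8)
170k + 272 = 174k + 232
170k - 174k = 232 - 272
-4k = -40
k = -40/-4 = 10
A = 5×10 = 50, B = 6×10 = 60
= A = 50, B = 60

A = 50, B = 60


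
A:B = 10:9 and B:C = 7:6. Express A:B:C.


Match B: multiply A:B by 7 → 70:63
Multiply B:C by 9 → 63:54
Combined: 70:63:54
GCD = 1
= 70:63:54

70:63:54


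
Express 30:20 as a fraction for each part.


Total parts = 30 + 20 = 50
First part: 30/50 = 3/5
Second part: 20/50 = 2/5
= 3/5 and 2/5

3/5 and 2/5


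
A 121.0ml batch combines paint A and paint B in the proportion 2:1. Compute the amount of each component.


Total parts = 2 + 1 = 3
paint A: 121.0 × 2/3 = 80.7ml
paint B: 121.0 × 1/3 = 40.3ml
= 80.7ml and 40.3ml

80.7ml and 40.3ml


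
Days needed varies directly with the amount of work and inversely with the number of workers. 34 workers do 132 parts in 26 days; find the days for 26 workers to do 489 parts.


Days ∝ work / workers, so d₂ = d₁ × (m₁/m₂) × (w₂/w₁)
Workers factor (inverse): 34/26 ≈ 1.3077
Work factor (direct): 489/132 ≈ 3.7045
d₂ = 26 × 34/26 × 489/132 = (26 × 34 × 489) / (26 × 132) = 432276/3432
≈ 125.95 days

125.95 days


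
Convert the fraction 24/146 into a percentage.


Percentage = (part / whole) × 100
= (24 / 146) × 100
≈ 16.44%

16.44%


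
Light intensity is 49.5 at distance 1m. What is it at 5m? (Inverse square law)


I₁d₁² = I₂d₂²
I₂ = I₁ × (d₁/d₂)²
= 49.5 × (1/5)²
= 49.5 × 1/25
= 49.5/25
= 1.9800

1.9800


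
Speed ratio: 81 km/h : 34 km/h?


Ratio = 81:34
GCD = 1
Simplified = 81:34
Time ratio (same distance) = 34:81
Speed ratio = 81:34

81:34


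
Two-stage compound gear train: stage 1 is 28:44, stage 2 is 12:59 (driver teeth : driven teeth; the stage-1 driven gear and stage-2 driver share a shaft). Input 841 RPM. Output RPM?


Stage 1: RPM_B = RPM_A × t_A/t_B = 841 × 28/44 = 23548/44 ≈ 535.18
B and C share a shaft → RPM_C = RPM_B
Stage 2: RPM_D = RPM_C × t_C/t_D = RPM_A × (t_A×t_C)/(t_B×t_D)
Overall ratio = (28×12)/(44×59) = 336/2596
RPM_D = 841 × 336/2596 = 282576/2596
≈ 108.85 RPM

108.85 RPM


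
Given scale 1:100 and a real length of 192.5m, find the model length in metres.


Model size = real / scale
= 192.5 / 100
= 1.9250 m

1.9250 m


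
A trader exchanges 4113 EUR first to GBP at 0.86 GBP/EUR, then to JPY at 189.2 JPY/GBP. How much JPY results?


Step 1: 4113 EUR × 0.86 = 3537.18 GBP
Step 2: 3537.18 GBP × 189.2 = 669234.46 JPY
Implied rate EUR→JPY = 0.86 × 189.2 = 162.7120
= 669234.46 JPY

669234.46 JPY


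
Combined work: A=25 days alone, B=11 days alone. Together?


Rate of A = 1/25 per day
Rate of B = 1/11 per day
Combined rate = 1/25 + 1/11 = 36/275 ≈ 0.1309 per day
Days = 1 / combined rate = 275/36
≈ 7.64 days

7.64 days


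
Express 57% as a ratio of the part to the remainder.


57% means 57 parts out of 100; remainder = 43
Part : remainder = 57:43
GCD = 1
= 57:43

57:43


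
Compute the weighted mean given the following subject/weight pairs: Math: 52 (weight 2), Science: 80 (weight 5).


Numerator = 52×2 + 80×5
= 104 + 400
= 504
Total weight = 7
Weighted avg = 504/7
= 72.00

72.00


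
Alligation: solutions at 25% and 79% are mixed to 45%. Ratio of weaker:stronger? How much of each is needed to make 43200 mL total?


Let x parts of 25% mix with y parts of 79%.
25x + 79y = 45(x + y)
25x + 79y = 45x + 45y
x(25 - 45) = y(45 - 79)
x/y = (79 - 45)/(45 - 25) = 34/20
Simplify: 17:10
Total parts = 27; one part = 43200/27 = 1600.00 mL
25% solution: 17×1600.00 = 27200.00 mL
79% solution: 10×1600.00 = 16000.00 mL
= ratio 17:10; 27200.00 mL and 16000.00 mL

ratio 17:10; 27200.00 mL and 16000.00 mL


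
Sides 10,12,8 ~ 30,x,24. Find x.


Scale factor = 30/10 = 3
Missing side = 12 × 3
= 36.0

36.0


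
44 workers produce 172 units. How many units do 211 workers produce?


Direct proportion: y/x = constant
k = 172/44 ≈ 3.9091
y₂ = k × 211 = 172 × 211 / 44 = 36292/44
≈ 824.82

824.82


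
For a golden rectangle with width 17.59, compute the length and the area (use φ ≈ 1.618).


φ = (1 + √5) / 2 ≈ 1.618
Length = width × φ = 17.59 × 1.618 = 28.46062
≈ 28.46
Area = width × length = 17.59 × 28.46062 = 500.6223058 ≈ 500.62
= Length: 28.46, Area: 500.62

Length: 28.46, Area: 500.62


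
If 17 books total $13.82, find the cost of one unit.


Unit rate = total / quantity
= 13.82 / 17
= $0.81 per unit

$0.81 per unit


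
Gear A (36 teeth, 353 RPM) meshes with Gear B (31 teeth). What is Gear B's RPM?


Gear ratio = 36:31 = 36:31
RPM_B = RPM_A × (teeth_A / teeth_B)
= 353 × (36/31)
= 409.9 RPM

409.9 RPM


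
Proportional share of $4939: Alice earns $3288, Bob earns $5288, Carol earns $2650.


Total income = 3288 + 5288 + 2650 = $11226
Alice: $4939 × 3288/11226 = $1446.59
Bob: $4939 × 5288/11226 = $2326.51
Carol: $4939 × 2650/11226 = $1165.90
= Alice: $1446.59, Bob: $2326.51, Carol: $1165.90

Alice: $1446.59, Bob: $2326.51, Carol: $1165.90


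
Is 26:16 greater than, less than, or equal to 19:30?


26/16 = 1.6250
19/30 = 0.6333
1.6250 > 0.6333, so 26:16 is greater
= greater than

greater than


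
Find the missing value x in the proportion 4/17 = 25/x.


Cross multiply: 4 × x = 17 × 25
4x = 425
x = 425 / 4
= 106.25

106.25


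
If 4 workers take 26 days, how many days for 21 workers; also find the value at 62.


Inverse proportion: x × y = constant
k = 4 × 26 = 104
At x=21: k/21 = 4.95
At x=62: k/62 = 1.68
= 4.95 and 1.68

4.95 and 1.68


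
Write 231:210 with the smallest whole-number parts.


GCD(231, 210) = 21
231/21 : 210/21
= 11:10

11:10


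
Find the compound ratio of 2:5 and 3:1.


Compound ratio = (2×3) : (5×1)
= 6:5
GCD = 1
= 6:5

6:5


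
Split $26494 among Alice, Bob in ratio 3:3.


Total parts = 3 + 3 = 6
Alice: 26494 × 3/6 = 13247.00
Bob: 26494 × 3/6 = 13247.00
= Alice: $13247.00, Bob: $13247.00

Alice: $13247.00, Bob: $13247.00


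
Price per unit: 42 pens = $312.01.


Unit rate = total / quantity
= 312.01 / 42
= $7.43 per unit

$7.43 per unit


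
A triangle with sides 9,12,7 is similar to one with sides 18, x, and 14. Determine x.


Scale factor = 18/9 = 2
Missing side = 12 × 2
= 24.0

24.0


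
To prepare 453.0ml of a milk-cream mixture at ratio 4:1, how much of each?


Total parts = 4 + 1 = 5
milk: 453.0 × 4/5 = 362.4ml
cream: 453.0 × 1/5 = 90.6ml
= 362.4ml and 90.6ml

362.4ml and 90.6ml


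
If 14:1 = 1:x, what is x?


Cross multiply: 14 × x = 1 × 1
14x = 1
x = 1 / 14
= 0.07

0.07


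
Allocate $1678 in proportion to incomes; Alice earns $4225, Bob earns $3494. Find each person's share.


Total income = 4225 + 3494 = $7719
Alice: $1678 × 4225/7719 = $918.45
Bob: $1678 × 3494/7719 = $759.55
= Alice: $918.45, Bob: $759.55

Alice: $918.45, Bob: $759.55


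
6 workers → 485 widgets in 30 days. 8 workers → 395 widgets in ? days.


Days ∝ work / workers, so d₂ = d₁ × (m₁/m₂) × (w₂/w₁)
Workers factor (inverse): 6/8 = 0.7500
Work factor (direct): 395/485 ≈ 0.8144
d₂ = 30 × 6/8 × 395/485 = (30 × 6 × 395) / (8 × 485) = 71100/3880
≈ 18.32 days

18.32 days


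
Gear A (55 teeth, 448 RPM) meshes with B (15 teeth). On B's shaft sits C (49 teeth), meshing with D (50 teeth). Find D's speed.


Stage 1: RPM_B = RPM_A × t_A/t_B = 448 × 55/15 = 24640/15 ≈ 1642.67
B and C share a shaft → RPM_C = RPM_B
Stage 2: RPM_D = RPM_C × t_C/t_D = RPM_A × (t_A×t_C)/(t_B×t_D)
Overall ratio = (55×49)/(15×50) = 2695/750
RPM_D = 448 × 2695/750 = 1207360/750
≈ 1609.81 RPM

1609.81 RPM


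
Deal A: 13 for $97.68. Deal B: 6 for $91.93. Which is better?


Deal A: $97.68/13 = $7.5138/unit
Deal B: $91.93/6 = $15.3217/unit
A is cheaper per unit
= Deal A

Deal A


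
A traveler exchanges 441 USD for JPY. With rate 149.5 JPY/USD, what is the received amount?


Amount × rate = 441 × 149.5
= 65929.50 JPY

65929.50 JPY


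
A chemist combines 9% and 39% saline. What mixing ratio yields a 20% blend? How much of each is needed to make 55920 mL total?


Let x parts of 9% mix with y parts of 39%.
9x + 39y = 20(x + y)
9x + 39y = 20x + 20y
x(9 - 20) = y(20 - 39)
x/y = (39 - 20)/(20 - 9) = 19/11
Simplify: 19:11
Total parts = 30; one part = 55920/30 = 1864.00 mL
9% solution: 19×1864.00 = 35416.00 mL
39% solution: 11×1864.00 = 20504.00 mL
= ratio 19:11; 35416.00 mL and 20504.00 mL

ratio 19:11; 35416.00 mL and 20504.00 mL


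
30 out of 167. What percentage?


Percentage = (part / whole) × 100
= (30 / 167) × 100
≈ 17.96%

17.96%


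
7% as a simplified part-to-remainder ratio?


7% means 7 parts out of 100; remainder = 93
Part : remainder = 7:93
GCD = 1
= 7:93

7:93


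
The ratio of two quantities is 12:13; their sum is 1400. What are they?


Let A = 12k, B = 13k.
12k + 13k = 1400
25k = 1400 → k = 1400/25 = 56
A = 12×56 = 672, B = 13×56 = 728
= A = 672, B = 728

A = 672, B = 728


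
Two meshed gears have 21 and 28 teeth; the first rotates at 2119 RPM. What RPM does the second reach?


Gear ratio = 21:28 = 3:4
RPM_B = RPM_A × (teeth_A / teeth_B)
= 2119 × (21/28)
= 1589.3 RPM

1589.3 RPM


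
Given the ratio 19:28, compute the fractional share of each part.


Total parts = 19 + 28 = 47
First part: 19/47 = 19/47
Second part: 28/47 = 28/47
= 19/47 and 28/47

19/47 and 28/47


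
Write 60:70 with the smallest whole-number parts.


GCD(60, 70) = 10
60/10 : 70/10
= 6:7

6:7


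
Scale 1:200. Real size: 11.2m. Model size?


Model size = real / scale
= 11.2 / 200
= 0.0560 m

0.0560 m


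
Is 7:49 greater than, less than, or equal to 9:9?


7/49 = 0.1429
9/9 = 1.0000
0.1429 < 1.0000, so 7:49 is less
= less than

less than


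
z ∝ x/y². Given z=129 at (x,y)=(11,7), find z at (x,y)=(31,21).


z = k·x/y²
Solve for k using the known point: k = z·y²/x = 129×49/11 = 6321/11 ≈ 574.6364
Now evaluate at x=31, y=21:
z = k × 31 / 441 = (6321 × 31) / (11 × 441) = 195951/4851
≈ 40.3939

40.3939


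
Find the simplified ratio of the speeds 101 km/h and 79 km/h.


Ratio = 101:79
GCD = 1
Simplified = 101:79
Time ratio (same distance) = 79:101
Speed ratio = 101:79

101:79


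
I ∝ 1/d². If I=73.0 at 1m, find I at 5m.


I₁d₁² = I₂d₂²
I₂ = I₁ × (d₁/d₂)²
= 73.0 × (1/5)²
= 73.0 × 1/25
= 73/25
= 2.9200

2.9200


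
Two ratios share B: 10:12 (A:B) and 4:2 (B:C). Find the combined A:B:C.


Match B: multiply A:B by 4 → 40:48
Multiply B:C by 12 → 48:24
Combined: 40:48:24
GCD = 8
= 5:6:3

5:6:3


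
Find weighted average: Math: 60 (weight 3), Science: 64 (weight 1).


Numerator = 60×3 + 64×1
= 180 + 64
= 244
Total weight = 4
Weighted avg = 244/4
= 61.00

61.00


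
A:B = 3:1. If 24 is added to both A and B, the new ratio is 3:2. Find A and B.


Let A = 3k, B = 1k.
(3k + 24) / (1k + 24) = 3/2
Cross-multiply: 2(3k + 24) = 3(1k + 24)
6k + 48 = 3k + 72
6k - 3k = 72 - 48
3k = 24
k = 24/3 = 8
A = 3×8 = 24, B = 1×8 = 8
= A = 24, B = 8

A = 24, B = 8


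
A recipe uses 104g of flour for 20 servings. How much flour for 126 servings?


Direct proportion: y/x = constant
k = 104/20 = 5.2000
y₂ = k × 126 = 104 × 126 / 20 = 13104/20
= 655.20

655.20


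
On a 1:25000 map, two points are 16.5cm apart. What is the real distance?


Real distance = map distance × scale
= 16.5cm × 25000
= 412500 cm = 4125.0 m
= 4.125 km

4.125 km


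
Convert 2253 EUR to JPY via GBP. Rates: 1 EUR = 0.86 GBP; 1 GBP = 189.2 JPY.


Step 1: 2253 EUR × 0.86 = 1937.58 GBP
Step 2: 1937.58 GBP × 189.2 = 366590.14 JPY
Implied rate EUR→JPY = 0.86 × 189.2 = 162.7120
= 366590.14 JPY

366590.14 JPY


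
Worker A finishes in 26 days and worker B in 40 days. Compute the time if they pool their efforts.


Rate of A = 1/26 per day
Rate of B = 1/40 per day
Combined rate = 1/26 + 1/40 = 66/1040 ≈ 0.0635 per day
Days = 1 / combined rate = 1040/66
≈ 15.76 days

15.76 days


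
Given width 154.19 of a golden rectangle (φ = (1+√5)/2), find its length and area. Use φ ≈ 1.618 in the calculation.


φ = (1 + √5) / 2 ≈ 1.618
Length = width × φ = 154.19 × 1.618 = 249.47942
≈ 249.48
Area = width × length = 154.19 × 249.47942 = 38467.2317698 ≈ 38467.23
= Length: 249.48, Area: 38467.23

Length: 249.48, Area: 38467.23


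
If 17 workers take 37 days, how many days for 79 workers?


Inverse proportion: x × y = constant
k = 17 × 37 = 629
y₂ = k / 79 = 629 / 79
= 7.96

7.96


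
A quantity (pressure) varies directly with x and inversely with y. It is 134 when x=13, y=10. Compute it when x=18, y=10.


z = k·x/y
Solve for k using the known point: k = z·y/x = 134×10/13 = 1340/13 ≈ 103.0769
Now evaluate at x=18, y=10:
z = k × 18 / 10 = (1340 × 18) / (13 × 10) = 24120/130
≈ 185.5385

185.5385


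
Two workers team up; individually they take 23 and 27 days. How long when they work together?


Rate of A = 1/23 per day
Rate of B = 1/27 per day
Combined rate = 1/23 + 1/27 = 50/621 ≈ 0.0805 per day
Days = 1 / combined rate = 621/50
= 12.42 days

12.42 days


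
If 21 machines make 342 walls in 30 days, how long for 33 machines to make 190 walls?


Days ∝ work / workers, so d₂ = d₁ × (m₁/m₂) × (w₂/w₁)
Workers factor (inverse): 21/33 ≈ 0.6364
Work factor (direct): 190/342 ≈ 0.5556
d₂ = 30 × 21/33 × 190/342 = (30 × 21 × 190) / (33 × 342) = 119700/11286
≈ 10.61 days

10.61 days


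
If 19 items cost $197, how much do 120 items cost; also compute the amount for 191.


Direct proportion: y/x = constant
k = 197/19 ≈ 10.3684
y at x=120: k × 120 = 197 × 120 / 19 = 23640/19 ≈ 1244.21
y at x=191: k × 191 = 197 × 191 / 19 = 37627/19 ≈ 1980.37
= 1244.21 and 1980.37

1244.21 and 1980.37


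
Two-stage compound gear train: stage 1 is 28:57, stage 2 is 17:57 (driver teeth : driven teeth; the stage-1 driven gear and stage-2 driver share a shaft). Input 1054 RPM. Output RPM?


Stage 1: RPM_B = RPM_A × t_A/t_B = 1054 × 28/57 = 29512/57 ≈ 517.75
B and C share a shaft → RPM_C = RPM_B
Stage 2: RPM_D = RPM_C × t_C/t_D = RPM_A × (t_A×t_C)/(t_B×t_D)
Overall ratio = (28×17)/(57×57) = 476/3249
RPM_D = 1054 × 476/3249 = 501704/3249
≈ 154.42 RPM

154.42 RPM


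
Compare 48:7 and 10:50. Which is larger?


48/7 = 6.8571
10/50 = 0.2000
6.8571 > 0.2000, so 48:7 is greater
= 48:7

48:7


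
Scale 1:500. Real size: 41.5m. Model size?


Model size = real / scale
= 41.5 / 500
= 0.0830 m

0.0830 m


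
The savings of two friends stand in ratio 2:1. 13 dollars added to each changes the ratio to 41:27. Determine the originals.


Let A = 2k, B = 1k.
(2k + 13) / (1k + 13) = 41/27
Cross-multiply: 27(2k + 13) = 41(1k + 13)
54k + 351 = 41k + 533
54k - 41k = 533 - 351
13k = 182
k = 182/13 = 14
A = 2×14 = 28, B = 1×14 = 14
= A = 28, B = 14

A = 28, B = 14


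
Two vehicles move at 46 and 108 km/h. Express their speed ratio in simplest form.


Ratio = 46:108
GCD = 2
Simplified = 23:54
Time ratio (same distance) = 54:23
Speed ratio = 23:54

23:54


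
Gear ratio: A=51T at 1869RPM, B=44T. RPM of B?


Gear ratio = 51:44 = 51:44
RPM_B = RPM_A × (teeth_A / teeth_B)
= 1869 × (51/44)
= 2166.3 RPM

2166.3 RPM


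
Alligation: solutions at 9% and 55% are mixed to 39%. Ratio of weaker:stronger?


Let x parts of 9% mix with y parts of 55%.
9x + 55y = 39(x + y)
9x + 55y = 39x + 39y
x(9 - 39) = y(39 - 55)
x/y = (55 - 39)/(39 - 9) = 16/30
Simplify: 8:15
= 8:15

8:15


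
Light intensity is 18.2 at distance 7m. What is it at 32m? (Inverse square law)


I₁d₁² = I₂d₂²
I₂ = I₁ × (d₁/d₂)²
= 18.2 × (7/32)²
= 18.2 × 49/1024
= 891.8/1024
≈ 0.8709

0.8709


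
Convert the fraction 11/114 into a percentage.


Percentage = (part / whole) × 100
= (11 / 114) × 100
≈ 9.65%

9.65%


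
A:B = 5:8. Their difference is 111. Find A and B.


Let A = 5k, B = 8k.
8k - 5k = 111
3k = 111 → k = 111/3 = 37
A = 5×37 = 185, B = 8×37 = 296
= A = 185, B = 296

A = 185, B = 296


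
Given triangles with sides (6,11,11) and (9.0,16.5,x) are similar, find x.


Scale factor = 9.0/6 = 1.5
Missing side = 11 × 1.5
= 16.5

16.5


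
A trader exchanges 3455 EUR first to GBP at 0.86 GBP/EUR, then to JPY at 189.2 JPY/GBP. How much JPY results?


Step 1: 3455 EUR × 0.86 = 2971.30 GBP
Step 2: 2971.30 GBP × 189.2 = 562169.96 JPY
Implied rate EUR→JPY = 0.86 × 189.2 = 162.7120
= 562169.96 JPY

562169.96 JPY


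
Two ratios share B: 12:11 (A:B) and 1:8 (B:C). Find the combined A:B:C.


Match B: multiply A:B by 1 → 12:11
Multiply B:C by 11 → 11:88
Combined: 12:11:88
GCD = 1
= 12:11:88

12:11:88


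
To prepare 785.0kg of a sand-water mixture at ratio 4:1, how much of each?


Total parts = 4 + 1 = 5
sand: 785.0 × 4/5 = 628.0kg
water: 785.0 × 1/5 = 157.0kg
= 628.0kg and 157.0kg

628.0kg and 157.0kg


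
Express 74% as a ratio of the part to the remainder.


74% means 74 parts out of 100; remainder = 26
Part : remainder = 74:26
GCD = 2
= 37:13

37:13


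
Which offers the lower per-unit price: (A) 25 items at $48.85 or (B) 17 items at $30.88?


Deal A: $48.85/25 = $1.9540/unit
Deal B: $30.88/17 = $1.8165/unit
B is cheaper per unit
= Deal B

Deal B


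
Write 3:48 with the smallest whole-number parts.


GCD(3, 48) = 3
3/3 : 48/3
= 1:16

1:16


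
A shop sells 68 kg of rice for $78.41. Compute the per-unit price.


Unit rate = total / quantity
= 78.41 / 68
= $1.15 per unit

$1.15 per unit


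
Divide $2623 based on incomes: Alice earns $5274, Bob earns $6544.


Total income = 5274 + 6544 = $11818
Alice: $2623 × 5274/11818 = $1170.56
Bob: $2623 × 6544/11818 = $1452.44
= Alice: $1170.56, Bob: $1452.44

Alice: $1170.56, Bob: $1452.44


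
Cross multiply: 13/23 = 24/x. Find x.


Cross multiply: 13 × x = 23 × 24
13x = 552
x = 552 / 13
= 42.46

42.46


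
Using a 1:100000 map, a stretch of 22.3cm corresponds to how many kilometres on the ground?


Real distance = map distance × scale
= 22.3cm × 100000
= 2230000 cm = 22300.0 m
= 22.300 km

22.300 km


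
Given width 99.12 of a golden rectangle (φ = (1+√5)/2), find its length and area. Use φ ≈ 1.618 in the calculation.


φ = (1 + √5) / 2 ≈ 1.618
Length = width × φ = 99.12 × 1.618 = 160.37616
≈ 160.38
Area = width × length = 99.12 × 160.37616 = 15896.4849792 ≈ 15896.48
= Length: 160.38, Area: 15896.48

Length: 160.38, Area: 15896.48


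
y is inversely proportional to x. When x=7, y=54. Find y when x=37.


Inverse proportion: x × y = constant
k = 7 × 54 = 378
y₂ = k / 37 = 378 / 37
= 10.22

10.22


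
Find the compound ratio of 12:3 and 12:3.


Compound ratio = (12×12) : (3×3)
= 144:9
GCD = 9
= 16:1

16:1


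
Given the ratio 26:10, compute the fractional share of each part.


Total parts = 26 + 10 = 36
First part: 26/36 = 13/18
Second part: 10/36 = 5/18
= 13/18 and 5/18

13/18 and 5/18


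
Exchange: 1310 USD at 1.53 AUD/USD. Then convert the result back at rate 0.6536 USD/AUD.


Amount × rate = 1310 × 1.53 = 2004.30 AUD
Round-trip: 2004.30 × 0.6536 = 1310.01 USD
= 2004.30 AUD, then 1310.01 USD

2004.30 AUD, then 1310.01 USD


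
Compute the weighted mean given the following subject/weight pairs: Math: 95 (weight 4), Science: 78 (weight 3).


Numerator = 95×4 + 78×3
= 380 + 234
= 614
Total weight = 7
Weighted avg = 614/7
= 87.71

87.71


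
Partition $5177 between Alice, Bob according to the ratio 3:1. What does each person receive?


Total parts = 3 + 1 = 4
Alice: 5177 × 3/4 = 3882.75
Bob: 5177 × 1/4 = 1294.25
= Alice: $3882.75, Bob: $1294.25

Alice: $3882.75, Bob: $1294.25


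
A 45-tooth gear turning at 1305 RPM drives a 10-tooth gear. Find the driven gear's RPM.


Gear ratio = 45:10 = 9:2
RPM_B = RPM_A × (teeth_A / teeth_B)
= 1305 × (45/10)
= 5872.5 RPM

5872.5 RPM


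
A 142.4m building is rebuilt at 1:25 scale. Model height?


Model size = real / scale
= 142.4 / 25
= 5.6960 m

5.6960 m


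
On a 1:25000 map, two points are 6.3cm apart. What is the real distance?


Real distance = map distance × scale
= 6.3cm × 25000
= 157500 cm = 1575.0 m
= 1.575 km

1.575 km


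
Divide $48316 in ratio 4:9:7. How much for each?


Total parts = 4 + 9 + 7 = 20
Part 1: 48316 × 4/20 = 9663.20
Part 2: 48316 × 9/20 = 21742.20
Part 3: 48316 × 7/20 = 16910.60
= Part 1: $9663.20, Part 2: $21742.20, Part 3: $16910.60

Part 1: $9663.20, Part 2: $21742.20, Part 3: $16910.60


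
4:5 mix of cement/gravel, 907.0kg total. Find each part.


Total parts = 4 + 5 = 9
cement: 907.0 × 4/9 = 403.1kg
gravel: 907.0 × 5/9 = 503.9kg
= 403.1kg and 503.9kg

403.1kg and 503.9kg


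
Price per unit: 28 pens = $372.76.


Unit rate = total / quantity
= 372.76 / 28
= $13.31 per unit

$13.31 per unit


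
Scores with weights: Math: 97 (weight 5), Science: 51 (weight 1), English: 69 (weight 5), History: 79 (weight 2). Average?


Numerator = 97×5 + 51×1 + 69×5 + 79×2
= 485 + 51 + 345 + 158
= 1039
Total weight = 13
Weighted avg = 1039/13
= 79.92

79.92


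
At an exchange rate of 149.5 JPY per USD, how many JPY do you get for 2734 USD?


Amount × rate = 2734 × 149.5
= 408733.00 JPY

408733.00 JPY


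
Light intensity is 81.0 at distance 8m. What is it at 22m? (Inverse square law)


I₁d₁² = I₂d₂²
I₂ = I₁ × (d₁/d₂)²
= 81.0 × (8/22)²
= 81.0 × 64/484
= 5184/484
≈ 10.7107

10.7107


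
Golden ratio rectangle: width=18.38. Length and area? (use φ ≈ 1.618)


φ = (1 + √5) / 2 ≈ 1.618
Length = width × φ = 18.38 × 1.618 = 29.73884
≈ 29.74
Area = width × length = 18.38 × 29.73884 = 546.5998792 ≈ 546.60
= Length: 29.74, Area: 546.60

Length: 29.74, Area: 546.60


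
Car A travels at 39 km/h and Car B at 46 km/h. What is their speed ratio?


Ratio = 39:46
GCD = 1
Simplified = 39:46
Time ratio (same distance) = 46:39
Speed ratio = 39:46

39:46


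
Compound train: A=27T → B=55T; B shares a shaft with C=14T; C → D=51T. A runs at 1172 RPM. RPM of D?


Stage 1: RPM_B = RPM_A × t_A/t_B = 1172 × 27/55 = 31644/55 ≈ 575.35
B and C share a shaft → RPM_C = RPM_B
Stage 2: RPM_D = RPM_C × t_C/t_D = RPM_A × (t_A×t_C)/(t_B×t_D)
Overall ratio = (27×14)/(55×51) = 378/2805
RPM_D = 1172 × 378/2805 = 443016/2805
≈ 157.94 RPM

157.94 RPM


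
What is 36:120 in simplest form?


GCD(36, 120) = 12
36/12 : 120/12
= 3:10

3:10


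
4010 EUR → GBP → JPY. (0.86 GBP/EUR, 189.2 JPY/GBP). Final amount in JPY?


Step 1: 4010 EUR × 0.86 = 3448.60 GBP
Step 2: 3448.60 GBP × 189.2 = 652475.12 JPY
Implied rate EUR→JPY = 0.86 × 189.2 = 162.7120
= 652475.12 JPY

652475.12 JPY


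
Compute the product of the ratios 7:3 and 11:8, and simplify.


Compound ratio = (7×11) : (3×8)
= 77:24
GCD = 1
= 77:24

77:24


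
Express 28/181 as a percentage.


Percentage = (part / whole) × 100
= (28 / 181) × 100
≈ 15.47%

15.47%


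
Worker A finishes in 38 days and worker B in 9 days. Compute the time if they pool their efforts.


Rate of A = 1/38 per day
Rate of B = 1/9 per day
Combined rate = 1/38 + 1/9 = 47/342 ≈ 0.1374 per day
Days = 1 / combined rate = 342/47
≈ 7.28 days

7.28 days


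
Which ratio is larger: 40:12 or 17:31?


40/12 = 3.3333
17/31 = 0.5484
3.3333 > 0.5484, so 40:12 is greater
= 40:12

40:12


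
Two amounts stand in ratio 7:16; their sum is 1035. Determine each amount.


Let A = 7k, B = 16k.
7k + 16k = 1035
23k = 1035 → k = 1035/23 = 45
A = 7×45 = 315, B = 16×45 = 720
= A = 315, B = 720

A = 315, B = 720


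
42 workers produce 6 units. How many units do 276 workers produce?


Direct proportion: y/x = constant
k = 6/42 ≈ 0.1429
y₂ = k × 276 = 6 × 276 / 42 = 1656/42
≈ 39.43

39.43


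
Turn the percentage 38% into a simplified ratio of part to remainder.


38% means 38 parts out of 100; remainder = 62
Part : remainder = 38:62
GCD = 2
= 19:31

19:31


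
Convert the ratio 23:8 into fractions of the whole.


Total parts = 23 + 8 = 31
First part: 23/31 = 23/31
Second part: 8/31 = 8/31
= 23/31 and 8/31

23/31 and 8/31


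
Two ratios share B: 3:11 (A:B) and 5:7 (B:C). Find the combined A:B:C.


Match B: multiply A:B by 5 → 15:55
Multiply B:C by 11 → 55:77
Combined: 15:55:77
GCD = 1
= 15:55:77

15:55:77


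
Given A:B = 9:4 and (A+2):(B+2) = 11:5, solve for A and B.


Let A = 9k, B = 4k.
(9k + 2) / (4k + 2) = 11/5
Cross-multiply: 5(9k + 2) = 11(4k + 2)
45k + 10 = 44k + 22
45k - 44k = 22 - 10
1k = 12
k = 12/1 = 12
A = 9×12 = 108, B = 4×12 = 48
= A = 108, B = 48

A = 108, B = 48


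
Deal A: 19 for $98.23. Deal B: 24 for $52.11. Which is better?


Deal A: $98.23/19 = $5.1700/unit
Deal B: $52.11/24 = $2.1713/unit
B is cheaper per unit
= Deal B

Deal B


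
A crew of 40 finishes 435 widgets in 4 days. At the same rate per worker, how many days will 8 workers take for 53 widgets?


Days ∝ work / workers, so d₂ = d₁ × (m₁/m₂) × (w₂/w₁)
Workers factor (inverse): 40/8 = 5.0000
Work factor (direct): 53/435 ≈ 0.1218
d₂ = 4 × 40/8 × 53/435 = (4 × 40 × 53) / (8 × 435) = 8480/3480
≈ 2.44 days

2.44 days


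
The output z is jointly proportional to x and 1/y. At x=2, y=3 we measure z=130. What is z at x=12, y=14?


z = k·x/y
Solve for k using the known point: k = z·y/x = 130×3/2 = 390/2 = 195.0000
Now evaluate at x=12, y=14:
z = k × 12 / 14 = (390 × 12) / (2 × 14) = 4680/28
≈ 167.1429

167.1429


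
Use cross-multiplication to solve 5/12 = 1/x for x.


Cross multiply: 5 × x = 12 × 1
5x = 12
x = 12 / 5
= 2.40

2.40


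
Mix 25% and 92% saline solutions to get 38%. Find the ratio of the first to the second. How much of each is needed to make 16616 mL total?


Let x parts of 25% mix with y parts of 92%.
25x + 92y = 38(x + y)
25x + 92y = 38x + 38y
x(25 - 38) = y(38 - 92)
x/y = (92 - 38)/(38 - 25) = 54/13
Simplify: 54:13
Total parts = 67; one part = 16616/67 = 248.00 mL
25% solution: 54×248.00 = 13392.00 mL
92% solution: 13×248.00 = 3224.00 mL
= ratio 54:13; 13392.00 mL and 3224.00 mL

ratio 54:13; 13392.00 mL and 3224.00 mL


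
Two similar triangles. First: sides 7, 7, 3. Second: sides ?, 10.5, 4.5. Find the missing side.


Scale factor = 10.5/7 = 1.5
Missing side = 7 × 1.5
= 10.5

10.5


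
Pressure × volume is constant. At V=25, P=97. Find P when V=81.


Inverse proportion: x × y = constant
k = 25 × 97 = 2425
y₂ = k / 81 = 2425 / 81
= 29.94

29.94


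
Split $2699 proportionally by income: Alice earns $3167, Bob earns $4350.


Total income = 3167 + 4350 = $7517
Alice: $2699 × 3167/7517 = $1137.12
Bob: $2699 × 4350/7517 = $1561.88
= Alice: $1137.12, Bob: $1561.88

Alice: $1137.12, Bob: $1561.88


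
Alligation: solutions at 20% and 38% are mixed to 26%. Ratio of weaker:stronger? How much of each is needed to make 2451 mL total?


Let x parts of 20% mix with y parts of 38%.
20x + 38y = 26(x + y)
20x + 38y = 26x + 26y
x(20 - 26) = y(26 - 38)
x/y = (38 - 26)/(26 - 20) = 12/6
Simplify: 2:1
Total parts = 3; one part = 2451/3 = 817.00 mL
20% solution: 2×817.00 = 1634.00 mL
38% solution: 1×817.00 = 817.00 mL
= ratio 2:1; 1634.00 mL and 817.00 mL

ratio 2:1; 1634.00 mL and 817.00 mL


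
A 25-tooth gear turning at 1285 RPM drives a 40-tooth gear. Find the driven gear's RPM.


Gear ratio = 25:40 = 5:8
RPM_B = RPM_A × (teeth_A / teeth_B)
= 1285 × (25/40)
= 803.1 RPM

803.1 RPM


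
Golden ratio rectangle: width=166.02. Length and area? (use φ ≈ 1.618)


φ = (1 + √5) / 2 ≈ 1.618
Length = width × φ = 166.02 × 1.618 = 268.62036
≈ 268.62
Area = width × length = 166.02 × 268.62036 = 44596.3521672 ≈ 44596.35
= Length: 268.62, Area: 44596.35

Length: 268.62, Area: 44596.35


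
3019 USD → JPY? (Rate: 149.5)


Amount × rate = 3019 × 149.5
= 451340.50 JPY

451340.50 JPY


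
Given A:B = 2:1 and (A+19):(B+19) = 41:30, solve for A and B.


Let A = 2k, B = 1k.
(2k + 19) / (1k + 19) = 41/30
Cross-multiply: 30(2k + 19) = 41(1k + 19)
60k + 570 = 41k + 779
60k - 41k = 779 - 570
19k = 209
k = 209/19 = 11
A = 2×11 = 22, B = 1×11 = 11
= A = 22, B = 11

A = 22, B = 11


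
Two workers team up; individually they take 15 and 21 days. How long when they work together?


Rate of A = 1/15 per day
Rate of B = 1/21 per day
Combined rate = 1/15 + 1/21 = 36/315 ≈ 0.1143 per day
Days = 1 / combined rate = 315/36
= 8.75 days

8.75 days


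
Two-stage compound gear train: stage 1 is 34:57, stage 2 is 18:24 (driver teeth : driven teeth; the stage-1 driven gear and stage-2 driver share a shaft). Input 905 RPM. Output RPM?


Stage 1: RPM_B = RPM_A × t_A/t_B = 905 × 34/57 = 30770/57 ≈ 539.82
B and C share a shaft → RPM_C = RPM_B
Stage 2: RPM_D = RPM_C × t_C/t_D = RPM_A × (t_A×t_C)/(t_B×t_D)
Overall ratio = (34×18)/(57×24) = 612/1368
RPM_D = 905 × 612/1368 = 553860/1368
≈ 404.87 RPM

404.87 RPM


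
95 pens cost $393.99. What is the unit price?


Unit rate = total / quantity
= 393.99 / 95
= $4.15 per unit

$4.15 per unit


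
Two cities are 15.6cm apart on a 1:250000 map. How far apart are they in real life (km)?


Real distance = map distance × scale
= 15.6cm × 250000
= 3900000 cm = 39000.0 m
= 39.000 km

39.000 km


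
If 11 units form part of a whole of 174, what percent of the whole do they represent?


Percentage = (part / whole) × 100
= (11 / 174) × 100
≈ 6.32%

6.32%


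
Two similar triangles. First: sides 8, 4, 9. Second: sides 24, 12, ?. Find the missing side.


Scale factor = 24/8 = 3
Missing side = 9 × 3
= 27.0

27.0


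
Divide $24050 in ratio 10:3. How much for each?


Total parts = 10 + 3 = 13
Part 1: 24050 × 10/13 = 18500.00
Part 2: 24050 × 3/13 = 5550.00
= Part 1: $18500.00, Part 2: $5550.00

Part 1: $18500.00, Part 2: $5550.00


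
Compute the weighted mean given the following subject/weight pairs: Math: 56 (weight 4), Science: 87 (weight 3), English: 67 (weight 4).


Numerator = 56×4 + 87×3 + 67×4
= 224 + 261 + 268
= 753
Total weight = 11
Weighted avg = 753/11
= 68.45

68.45


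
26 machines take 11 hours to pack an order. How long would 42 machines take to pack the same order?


Inverse proportion: x × y = constant
k = 26 × 11 = 286
y₂ = k / 42 = 286 / 42
= 6.81

6.81


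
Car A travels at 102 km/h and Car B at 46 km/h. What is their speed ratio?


Ratio = 102:46
GCD = 2
Simplified = 51:23
Time ratio (same distance) = 23:51
Speed ratio = 51:23

51:23


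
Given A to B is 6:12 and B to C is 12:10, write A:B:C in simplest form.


Match B: multiply A:B by 12 → 72:144
Multiply B:C by 12 → 144:120
Combined: 72:144:120
GCD = 24
= 3:6:5

3:6:5


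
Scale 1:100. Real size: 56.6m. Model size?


Model size = real / scale
= 56.6 / 100
= 0.5660 m

0.5660 m


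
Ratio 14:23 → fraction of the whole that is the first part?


Total parts = 14 + 23 = 37
First part: 14/37 = 14/37
= 14/37

14/37


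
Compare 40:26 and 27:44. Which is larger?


40/26 = 1.5385
27/44 = 0.6136
1.5385 > 0.6136, so 40:26 is greater
= 40:26

40:26


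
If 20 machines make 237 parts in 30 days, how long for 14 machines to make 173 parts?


Days ∝ work / workers, so d₂ = d₁ × (m₁/m₂) × (w₂/w₁)
Workers factor (inverse): 20/14 ≈ 1.4286
Work factor (direct): 173/237 ≈ 0.7300
d₂ = 30 × 20/14 × 173/237 = (30 × 20 × 173) / (14 × 237) = 103800/3318
≈ 31.28 days

31.28 days


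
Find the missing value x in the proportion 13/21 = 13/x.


Cross multiply: 13 × x = 21 × 13
13x = 273
x = 273 / 13
= 21.00

21.00


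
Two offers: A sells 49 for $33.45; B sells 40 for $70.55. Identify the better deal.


Deal A: $33.45/49 = $0.6827/unit
Deal B: $70.55/40 = $1.7638/unit
A is cheaper per unit
= Deal A

Deal A


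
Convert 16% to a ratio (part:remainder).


16% means 16 parts out of 100; remainder = 84
Part : remainder = 16:84
GCD = 4
= 4:21

4:21


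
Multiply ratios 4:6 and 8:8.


Compound ratio = (4×8) : (6×8)
= 32:48
GCD = 16
= 2:3

2:3


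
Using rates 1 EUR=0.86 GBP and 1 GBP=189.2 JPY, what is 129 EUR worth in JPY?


Step 1: 129 EUR × 0.86 = 110.94 GBP
Step 2: 110.94 GBP × 189.2 = 20989.85 JPY
Implied rate EUR→JPY = 0.86 × 189.2 = 162.7120
= 20989.85 JPY

20989.85 JPY


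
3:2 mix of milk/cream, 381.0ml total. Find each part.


Total parts = 3 + 2 = 5
milk: 381.0 × 3/5 = 228.6ml
cream: 381.0 × 2/5 = 152.4ml
= 228.6ml and 152.4ml

228.6ml and 152.4ml


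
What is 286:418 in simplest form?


GCD(286, 418) = 22
286/22 : 418/22
= 13:19

13:19


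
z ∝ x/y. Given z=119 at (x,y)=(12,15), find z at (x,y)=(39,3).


z = k·x/y
Solve for k using the known point: k = z·y/x = 119×15/12 = 1785/12 = 148.7500
Now evaluate at x=39, y=3:
z = k × 39 / 3 = (1785 × 39) / (12 × 3) = 69615/36
= 1933.7500

1933.7500


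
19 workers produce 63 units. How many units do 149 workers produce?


Direct proportion: y/x = constant
k = 63/19 ≈ 3.3158
y₂ = k × 149 = 63 × 149 / 19 = 9387/19
≈ 494.05

494.05


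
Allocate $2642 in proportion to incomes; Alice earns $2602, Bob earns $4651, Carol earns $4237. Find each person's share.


Total income = 2602 + 4651 + 4237 = $11490
Alice: $2642 × 2602/11490 = $598.30
Bob: $2642 × 4651/11490 = $1069.45
Carol: $2642 × 4237/11490 = $974.25
= Alice: $598.30, Bob: $1069.45, Carol: $974.25

Alice: $598.30, Bob: $1069.45, Carol: $974.25


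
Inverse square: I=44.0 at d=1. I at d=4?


I₁d₁² = I₂d₂²
I₂ = I₁ × (d₁/d₂)²
= 44.0 × (1/4)²
= 44.0 × 1/16
= 44/16
= 2.7500

2.7500


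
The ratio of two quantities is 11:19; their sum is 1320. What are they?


Let A = 11k, B = 19k.
11k + 19k = 1320
30k = 1320 → k = 1320/30 = 44
A = 11×44 = 484, B = 19×44 = 836
= A = 484, B = 836

A = 484, B = 836


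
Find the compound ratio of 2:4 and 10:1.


Compound ratio = (2×10) : (4×1)
= 20:4
GCD = 4
= 5:1

5:1


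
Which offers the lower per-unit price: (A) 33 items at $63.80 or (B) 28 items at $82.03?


Deal A: $63.80/33 = $1.9333/unit
Deal B: $82.03/28 = $2.9296/unit
A is cheaper per unit
= Deal A

Deal A


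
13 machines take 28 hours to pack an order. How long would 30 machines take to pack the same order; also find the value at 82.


Inverse proportion: x × y = constant
k = 13 × 28 = 364
At x=30: k/30 = 12.13
At x=82: k/82 = 4.44
= 12.13 and 4.44

12.13 and 4.44


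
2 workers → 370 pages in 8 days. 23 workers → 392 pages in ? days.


Days ∝ work / workers, so d₂ = d₁ × (m₁/m₂) × (w₂/w₁)
Workers factor (inverse): 2/23 ≈ 0.0870
Work factor (direct): 392/370 ≈ 1.0595
d₂ = 8 × 2/23 × 392/370 = (8 × 2 × 392) / (23 × 370) = 6272/8510
≈ 0.74 days

0.74 days


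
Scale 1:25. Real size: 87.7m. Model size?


Model size = real / scale
= 87.7 / 25
= 3.5080 m

3.5080 m


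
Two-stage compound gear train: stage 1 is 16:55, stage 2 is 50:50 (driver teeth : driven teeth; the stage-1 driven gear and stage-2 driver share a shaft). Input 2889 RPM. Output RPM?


Stage 1: RPM_B = RPM_A × t_A/t_B = 2889 × 16/55 = 46224/55 ≈ 840.44
B and C share a shaft → RPM_C = RPM_B
Stage 2: RPM_D = RPM_C × t_C/t_D = RPM_A × (t_A×t_C)/(t_B×t_D)
Overall ratio = (16×50)/(55×50) = 800/2750
RPM_D = 2889 × 800/2750 = 2311200/2750
≈ 840.44 RPM

840.44 RPM


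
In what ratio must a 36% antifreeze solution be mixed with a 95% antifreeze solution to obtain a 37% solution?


Let x parts of 36% mix with y parts of 95%.
36x + 95y = 37(x + y)
36x + 95y = 37x + 37y
x(36 - 37) = y(37 - 95)
x/y = (95 - 37)/(37 - 36) = 58/1
Simplify: 58:1
= 58:1

58:1
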